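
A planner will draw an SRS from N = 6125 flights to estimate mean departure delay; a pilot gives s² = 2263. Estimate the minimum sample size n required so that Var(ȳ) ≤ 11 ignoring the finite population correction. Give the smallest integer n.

Without fpc, n₀ = s²/D = 2263/11 = 205.7273.
Rounding up, n = 206.

206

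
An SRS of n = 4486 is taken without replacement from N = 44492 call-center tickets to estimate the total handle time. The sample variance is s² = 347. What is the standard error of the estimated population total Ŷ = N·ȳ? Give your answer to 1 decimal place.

Var(Ŷ) = N²·Var(ȳ) = N²·(1 − n/N)·s²/n.
f = 4486/44492 = 0.10082711; Var(ȳ) = 0.89917289·347/4486 = 0.069552606.
Var(Ŷ) = 44492² · 0.069552606 = 1.3768203 × 10^8.
SE(Ŷ) = √(1.3768203 × 10^8) = 11733.8.

11733.8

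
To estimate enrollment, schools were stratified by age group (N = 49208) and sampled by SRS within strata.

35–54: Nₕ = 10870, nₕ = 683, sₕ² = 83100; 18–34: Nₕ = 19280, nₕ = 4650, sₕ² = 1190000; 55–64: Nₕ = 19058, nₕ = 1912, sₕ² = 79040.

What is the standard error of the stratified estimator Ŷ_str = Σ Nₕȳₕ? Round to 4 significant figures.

Var(Ŷ_str) = Σₕ Nₕ²(1 − fₕ)sₕ²/nₕ.
35–54: 10870²·(1 − 683/10870)·83100/683 = 1.3472747 × 10^10.
18–34: 19280²·(1 − 4650/19280)·1190000/4650 = 7.2184735 × 10^10.
55–64: 19058²·(1 − 1912/19058)·79040/1912 = 1.3508253 × 10^10.
Sum = 9.9165735 × 10^10.
SE = √(9.9165735 × 10^10) = 314900.

314900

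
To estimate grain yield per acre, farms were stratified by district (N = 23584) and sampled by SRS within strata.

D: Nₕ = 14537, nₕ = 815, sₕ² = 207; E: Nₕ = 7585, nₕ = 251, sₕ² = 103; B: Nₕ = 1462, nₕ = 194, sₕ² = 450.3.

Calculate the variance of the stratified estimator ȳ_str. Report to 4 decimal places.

Var(ȳ_str) = Σₕ Wₕ²(1 − fₕ)sₕ²/nₕ with Wₕ = Nₕ/N, N = 23584.
D: Wₕ = 0.61639247; term = 0.61639247²·(1 − 0.05606384)·207/815 = 0.091089855.
E: Wₕ = 0.32161635; term = 0.32161635²·(1 − 0.03309163)·103/251 = 0.041041674.
B: Wₕ = 0.06199118; term = 0.06199118²·(1 − 0.13269494)·450.3/194 = 0.0077362752.
Sum = 0.1398678.

0.1399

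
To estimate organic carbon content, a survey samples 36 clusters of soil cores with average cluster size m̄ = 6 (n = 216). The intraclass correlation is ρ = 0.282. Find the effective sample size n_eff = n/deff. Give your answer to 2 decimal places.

89.63

deff = 1 + (6 − 1)·0.282 = 1 + 1.41 = 2.41.
n_eff = 216 / 2.41 = 89.63.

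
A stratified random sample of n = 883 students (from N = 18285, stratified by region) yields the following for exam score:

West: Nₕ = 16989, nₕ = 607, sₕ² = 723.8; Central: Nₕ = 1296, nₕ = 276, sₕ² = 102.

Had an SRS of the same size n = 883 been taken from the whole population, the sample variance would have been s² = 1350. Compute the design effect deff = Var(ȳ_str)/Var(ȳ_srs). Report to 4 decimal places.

Var(ȳ_str) = Σ Wₕ²(1−fₕ)sₕ²/nₕ with Wₕ = Nₕ/18285:
  West: (16989/18285)²·(1−607/16989)·723.8/607 = 0.99260097
  Central: (1296/18285)²·(1−276/1296)·102/276 = 0.0014611888
  → Var(ȳ_str) = 0.99406216.
Var(ȳ_srs) = (1 − 883/18285)·1350/883 = 1.4550478.
deff = 0.99406216 / 1.4550478 = 0.6832.

0.6832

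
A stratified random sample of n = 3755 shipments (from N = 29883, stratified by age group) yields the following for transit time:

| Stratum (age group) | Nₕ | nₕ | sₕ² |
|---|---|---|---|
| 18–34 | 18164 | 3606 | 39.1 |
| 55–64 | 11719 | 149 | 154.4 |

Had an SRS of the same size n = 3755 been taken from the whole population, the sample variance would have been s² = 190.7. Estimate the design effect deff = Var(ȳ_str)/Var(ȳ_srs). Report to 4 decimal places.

3.6157

Var(ȳ_str) = Σ Wₕ²(1−fₕ)sₕ²/nₕ with Wₕ = Nₕ/29883:
  18–34: (18164/29883)²·(1−3606/18164)·39.1/3606 = 0.0032108192
  55–64: (11719/29883)²·(1−149/11719)·154.4/149 = 0.15733906
  → Var(ȳ_str) = 0.16054988.
Var(ȳ_srs) = (1 − 3755/29883)·190.7/3755 = 0.044404064.
deff = 0.16054988 / 0.044404064 = 3.6157.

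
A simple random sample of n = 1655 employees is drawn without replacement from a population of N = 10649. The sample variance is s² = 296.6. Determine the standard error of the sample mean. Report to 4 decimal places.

0.3891

Under SRS without replacement, Var(ȳ) = (1 − f)·s²/n with f = n/N = 1655/10649 = 0.15541365.
Var(ȳ) = (1 − 0.15541365)·296.6/1655 = 0.84458635·0.1792145 = 0.15136212.
SE(ȳ) = √(0.15136212) = 0.3891.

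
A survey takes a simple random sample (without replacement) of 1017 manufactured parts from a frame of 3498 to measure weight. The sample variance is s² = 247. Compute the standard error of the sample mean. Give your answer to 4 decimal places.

0.4150

Under SRS without replacement, Var(ȳ) = (1 − f)·s²/n with f = n/N = 1017/3498 = 0.29073756.
Var(ȳ) = (1 − 0.29073756)·247/1017 = 0.70926244·0.24287119 = 0.17225941.
SE(ȳ) = √(0.17225941) = 0.4150.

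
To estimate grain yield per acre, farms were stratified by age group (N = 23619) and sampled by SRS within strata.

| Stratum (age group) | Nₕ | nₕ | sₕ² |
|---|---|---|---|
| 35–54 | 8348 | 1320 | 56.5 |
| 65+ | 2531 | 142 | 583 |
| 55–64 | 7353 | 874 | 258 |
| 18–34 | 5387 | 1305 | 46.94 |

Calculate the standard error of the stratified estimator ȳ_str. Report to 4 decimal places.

0.2750

Var(ȳ_str) = Σₕ Wₕ²(1 − fₕ)sₕ²/nₕ with Wₕ = Nₕ/N, N = 23619.
35–54: Wₕ = 0.35344426; term = 0.35344426²·(1 − 0.15812171)·56.5/1320 = 0.0045015875.
65+: Wₕ = 0.10715949; term = 0.10715949²·(1 − 0.05610431)·583/142 = 0.044500562.
55–64: Wₕ = 0.31131716; term = 0.31131716²·(1 − 0.11886305)·258/874 = 0.025209127.
18–34: Wₕ = 0.22807909; term = 0.22807909²·(1 − 0.24224986)·46.94/1305 = 0.0014178476.
Sum = 0.075629124.
SE = √(0.075629124) = 0.2750.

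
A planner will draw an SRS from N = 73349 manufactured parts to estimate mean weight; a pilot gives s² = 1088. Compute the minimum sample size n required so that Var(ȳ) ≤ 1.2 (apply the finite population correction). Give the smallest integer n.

896

Without fpc, n₀ = s²/D = 1088/1.2 = 906.6667.
With fpc, (1 − n/N)·s²/n ≤ D requires n ≥ n₀/(1 + n₀/N) = 906.6667/(1 + 906.6667/73349) = 895.5962.
Rounding up, n = 896.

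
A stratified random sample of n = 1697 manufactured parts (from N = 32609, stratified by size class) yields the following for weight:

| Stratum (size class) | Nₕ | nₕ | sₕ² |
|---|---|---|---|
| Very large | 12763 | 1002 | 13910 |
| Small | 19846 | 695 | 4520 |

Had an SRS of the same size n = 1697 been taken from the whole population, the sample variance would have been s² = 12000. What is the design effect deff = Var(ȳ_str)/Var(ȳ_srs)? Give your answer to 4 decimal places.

Var(ȳ_str) = Σ Wₕ²(1−fₕ)sₕ²/nₕ with Wₕ = Nₕ/32609:
  Very large: (12763/32609)²·(1−1002/12763)·13910/1002 = 1.9596633
  Small: (19846/32609)²·(1−695/19846)·4520/695 = 2.3245726
  → Var(ȳ_str) = 4.2842359.
Var(ȳ_srs) = (1 − 1697/32609)·12000/1697 = 6.7033057.
deff = 4.2842359 / 6.7033057 = 0.6391.

0.6391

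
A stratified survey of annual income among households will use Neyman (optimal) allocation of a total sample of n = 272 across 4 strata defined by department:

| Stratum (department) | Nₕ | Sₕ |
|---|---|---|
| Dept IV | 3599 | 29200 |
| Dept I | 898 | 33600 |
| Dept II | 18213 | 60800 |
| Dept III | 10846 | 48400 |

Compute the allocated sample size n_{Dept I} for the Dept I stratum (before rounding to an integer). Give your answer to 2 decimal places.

Neyman allocation: nₕ = n·NₕSₕ / Σⱼ NⱼSⱼ.
Σ NⱼSⱼ = 3599·29200 + 898·33600 + 18213·60800 + 10846·48400 = 1.7675604 × 10^9.
n_{Dept I} = 272·898·33600 / (1.7675604 × 10^9) = 4.64.

4.64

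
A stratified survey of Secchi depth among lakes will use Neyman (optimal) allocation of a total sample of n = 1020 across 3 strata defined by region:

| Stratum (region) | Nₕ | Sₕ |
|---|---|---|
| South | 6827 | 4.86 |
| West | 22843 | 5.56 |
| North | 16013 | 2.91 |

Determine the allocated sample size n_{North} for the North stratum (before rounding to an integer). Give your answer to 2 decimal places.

Neyman allocation: nₕ = n·NₕSₕ / Σⱼ NⱼSⱼ.
Σ NⱼSⱼ = 6827·4.86 + 22843·5.56 + 16013·2.91 = 206784.13.
n_{North} = 1020·16013·2.91 / 206784.13 = 229.85.

229.85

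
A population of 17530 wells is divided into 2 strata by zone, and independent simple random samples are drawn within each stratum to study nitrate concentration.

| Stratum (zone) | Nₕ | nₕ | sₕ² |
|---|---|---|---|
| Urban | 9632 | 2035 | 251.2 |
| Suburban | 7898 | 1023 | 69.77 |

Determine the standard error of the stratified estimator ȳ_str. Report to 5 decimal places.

Var(ȳ_str) = Σₕ Wₕ²(1 − fₕ)sₕ²/nₕ with Wₕ = Nₕ/N, N = 17530.
Urban: Wₕ = 0.54945807; term = 0.54945807²·(1 − 0.21127492)·251.2/2035 = 0.029393411.
Suburban: Wₕ = 0.45054193; term = 0.45054193²·(1 − 0.12952646)·69.77/1023 = 0.012050889.
Sum = 0.0414443.
SE = √(0.0414443) = 0.20358.

0.20358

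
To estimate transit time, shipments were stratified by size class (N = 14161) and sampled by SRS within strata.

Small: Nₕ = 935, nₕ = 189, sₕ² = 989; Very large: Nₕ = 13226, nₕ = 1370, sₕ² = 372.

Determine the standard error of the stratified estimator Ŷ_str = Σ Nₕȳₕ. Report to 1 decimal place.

6799.1

Var(Ŷ_str) = Σₕ Nₕ²(1 − fₕ)sₕ²/nₕ.
Small: 935²·(1 − 189/935)·989/189 = 3.6499333 × 10^6.
Very large: 13226²·(1 − 1370/13226)·372/1370 = 4.2578375 × 10^7.
Sum = 4.6228308 × 10^7.
SE = √(4.6228308 × 10^7) = 6799.1.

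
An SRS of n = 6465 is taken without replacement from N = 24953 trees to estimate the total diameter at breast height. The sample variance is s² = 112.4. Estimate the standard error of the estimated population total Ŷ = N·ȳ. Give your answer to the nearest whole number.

Var(Ŷ) = N²·Var(ȳ) = N²·(1 − n/N)·s²/n.
f = 6465/24953 = 0.25908708; Var(ȳ) = 0.74091292·112.4/6465 = 0.012881456.
Var(Ŷ) = 24953² · 0.012881456 = 8.020667 × 10^6.
SE(Ŷ) = √(8.020667 × 10^6) = 2832.

2832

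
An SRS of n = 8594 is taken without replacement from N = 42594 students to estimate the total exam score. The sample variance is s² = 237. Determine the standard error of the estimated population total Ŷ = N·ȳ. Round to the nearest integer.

Var(Ŷ) = N²·Var(ȳ) = N²·(1 − n/N)·s²/n.
f = 8594/42594 = 0.20176551; Var(ȳ) = 0.79823449·237/8594 = 0.022013216.
Var(Ŷ) = 42594² · 0.022013216 = 3.9937452 × 10^7.
SE(Ŷ) = √(3.9937452 × 10^7) = 6320.

6320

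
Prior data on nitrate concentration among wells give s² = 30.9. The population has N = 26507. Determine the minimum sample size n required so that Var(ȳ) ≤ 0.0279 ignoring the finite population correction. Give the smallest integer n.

Without fpc, n₀ = s²/D = 30.9/0.0279 = 1107.5269.
Rounding up, n = 1108.

1108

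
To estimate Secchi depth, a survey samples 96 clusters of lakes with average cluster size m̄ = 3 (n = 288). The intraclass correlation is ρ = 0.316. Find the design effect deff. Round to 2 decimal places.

deff = 1 + (3 − 1)·0.316 = 1 + 0.632 = 1.632.

1.63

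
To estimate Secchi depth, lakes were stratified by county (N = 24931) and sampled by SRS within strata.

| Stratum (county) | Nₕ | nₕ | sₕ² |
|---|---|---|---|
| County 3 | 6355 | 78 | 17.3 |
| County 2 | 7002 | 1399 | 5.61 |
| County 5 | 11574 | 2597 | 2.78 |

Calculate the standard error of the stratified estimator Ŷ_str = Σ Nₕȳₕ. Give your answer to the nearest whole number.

3019

Var(Ŷ_str) = Σₕ Nₕ²(1 − fₕ)sₕ²/nₕ.
County 3: 6355²·(1 − 78/6355)·17.3/78 = 8.8474717 × 10^6.
County 2: 7002²·(1 − 1399/7002)·5.61/1399 = 157321.43.
County 5: 11574²·(1 − 2597/11574)·2.78/2597 = 111221.19.
Sum = 9.1160143 × 10^6.
SE = √(9.1160143 × 10^6) = 3019.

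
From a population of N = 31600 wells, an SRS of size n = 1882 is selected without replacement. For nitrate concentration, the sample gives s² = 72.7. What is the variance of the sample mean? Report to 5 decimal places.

Under SRS without replacement, Var(ȳ) = (1 − f)·s²/n with f = n/N = 1882/31600 = 0.05955696.
Var(ȳ) = (1 − 0.05955696)·72.7/1882 = 0.94044304·0.038629118 = 0.036328485.

0.03633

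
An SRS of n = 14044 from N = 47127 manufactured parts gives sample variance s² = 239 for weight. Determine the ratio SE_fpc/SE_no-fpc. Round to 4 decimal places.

0.8379

f = n/N = 14044/47127 = 0.29800327.
SE_no-fpc = √(s²/n) = 0.13045284; SE_fpc = √((1−f)s²/n) = 0.10930023.
Ratio = √(1−f) = 0.83785245.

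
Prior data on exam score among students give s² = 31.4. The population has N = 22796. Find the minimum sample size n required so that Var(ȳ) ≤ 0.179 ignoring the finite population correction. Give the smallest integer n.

176

Without fpc, n₀ = s²/D = 31.4/0.179 = 175.4190.
Rounding up, n = 176.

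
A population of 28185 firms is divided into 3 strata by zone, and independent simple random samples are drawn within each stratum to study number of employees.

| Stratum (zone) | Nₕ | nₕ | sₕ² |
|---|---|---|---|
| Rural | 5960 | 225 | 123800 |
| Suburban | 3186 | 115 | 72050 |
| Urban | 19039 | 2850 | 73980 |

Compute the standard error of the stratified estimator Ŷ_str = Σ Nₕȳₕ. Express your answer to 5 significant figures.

Var(Ŷ_str) = Σₕ Nₕ²(1 − fₕ)sₕ²/nₕ.
Rural: 5960²·(1 − 225/5960)·123800/225 = 1.8806926 × 10^10.
Suburban: 3186²·(1 − 115/3186)·72050/115 = 6.1300178 × 10^9.
Urban: 19039²·(1 − 2850/19039)·73980/2850 = 8.0008039 × 10^9.
Sum = 3.2937748 × 10^10.
SE = √(3.2937748 × 10^10) = 181490.

181490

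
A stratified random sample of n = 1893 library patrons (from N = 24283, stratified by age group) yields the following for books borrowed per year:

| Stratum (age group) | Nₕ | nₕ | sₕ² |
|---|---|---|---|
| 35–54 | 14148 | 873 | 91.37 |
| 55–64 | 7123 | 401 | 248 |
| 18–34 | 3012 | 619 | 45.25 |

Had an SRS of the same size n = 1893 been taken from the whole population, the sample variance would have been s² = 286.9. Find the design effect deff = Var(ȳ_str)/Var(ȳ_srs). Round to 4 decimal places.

0.6043

Var(ȳ_str) = Σ Wₕ²(1−fₕ)sₕ²/nₕ with Wₕ = Nₕ/24283:
  35–54: (14148/24283)²·(1−873/14148)·91.37/873 = 0.033336061
  55–64: (7123/24283)²·(1−401/7123)·248/401 = 0.05021854
  18–34: (3012/24283)²·(1−619/3012)·45.25/619 = 8.9355424 × 10^-4
  → Var(ȳ_str) = 0.084448155.
Var(ȳ_srs) = (1 − 1893/24283)·286.9/1893 = 0.13974352.
deff = 0.084448155 / 0.13974352 = 0.6043.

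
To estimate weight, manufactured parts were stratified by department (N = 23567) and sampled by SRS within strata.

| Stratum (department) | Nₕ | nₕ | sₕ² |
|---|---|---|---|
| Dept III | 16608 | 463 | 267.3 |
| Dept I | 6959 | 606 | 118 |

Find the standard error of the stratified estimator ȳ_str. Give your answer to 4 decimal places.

0.5424

Var(ȳ_str) = Σₕ Wₕ²(1 − fₕ)sₕ²/nₕ with Wₕ = Nₕ/N, N = 23567.
Dept III: Wₕ = 0.70471422; term = 0.70471422²·(1 − 0.02787813)·267.3/463 = 0.27871783.
Dept I: Wₕ = 0.29528578; term = 0.29528578²·(1 − 0.08708148)·118/606 = 0.015499813.
Sum = 0.29421764.
SE = √(0.29421764) = 0.5424.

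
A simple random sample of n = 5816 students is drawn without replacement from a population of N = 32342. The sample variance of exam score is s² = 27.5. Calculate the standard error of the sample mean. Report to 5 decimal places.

Under SRS without replacement, Var(ȳ) = (1 − f)·s²/n with f = n/N = 5816/32342 = 0.17982809.
Var(ȳ) = (1 − 0.17982809)·27.5/5816 = 0.82017191·0.0047283356 = 0.0038780481.
SE(ȳ) = √(0.0038780481) = 0.06227.

0.06227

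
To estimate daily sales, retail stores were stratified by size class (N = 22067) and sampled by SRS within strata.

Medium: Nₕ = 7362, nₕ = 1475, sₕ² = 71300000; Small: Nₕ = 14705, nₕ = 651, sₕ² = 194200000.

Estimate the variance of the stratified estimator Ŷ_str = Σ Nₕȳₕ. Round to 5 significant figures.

Var(Ŷ_str) = Σₕ Nₕ²(1 − fₕ)sₕ²/nₕ.
Medium: 7362²·(1 − 1475/7362)·71300000/1475 = 2.0950161 × 10^12.
Small: 14705²·(1 − 651/14705)·194200000/651 = 6.1650019 × 10^13.
Sum = 6.3745035 × 10^13.

6.3745 × 10^13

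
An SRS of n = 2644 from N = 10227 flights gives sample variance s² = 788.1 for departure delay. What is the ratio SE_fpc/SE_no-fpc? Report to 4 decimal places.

f = n/N = 2644/10227 = 0.25853134.
SE_no-fpc = √(s²/n) = 0.54595889; SE_fpc = √((1−f)s²/n) = 0.47011741.
Ratio = √(1−f) = 0.86108575.

0.8611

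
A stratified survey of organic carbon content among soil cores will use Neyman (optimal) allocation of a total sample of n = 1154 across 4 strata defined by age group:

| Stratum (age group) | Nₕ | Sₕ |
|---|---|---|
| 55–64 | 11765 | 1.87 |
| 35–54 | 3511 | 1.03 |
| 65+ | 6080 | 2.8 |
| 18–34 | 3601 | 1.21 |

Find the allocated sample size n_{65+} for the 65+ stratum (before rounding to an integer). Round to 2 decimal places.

Neyman allocation: nₕ = n·NₕSₕ / Σⱼ NⱼSⱼ.
Σ NⱼSⱼ = 11765·1.87 + 3511·1.03 + 6080·2.8 + 3601·1.21 = 46998.09.
n_{65+} = 1154·6080·2.8 / 46998.09 = 418.01.

418.01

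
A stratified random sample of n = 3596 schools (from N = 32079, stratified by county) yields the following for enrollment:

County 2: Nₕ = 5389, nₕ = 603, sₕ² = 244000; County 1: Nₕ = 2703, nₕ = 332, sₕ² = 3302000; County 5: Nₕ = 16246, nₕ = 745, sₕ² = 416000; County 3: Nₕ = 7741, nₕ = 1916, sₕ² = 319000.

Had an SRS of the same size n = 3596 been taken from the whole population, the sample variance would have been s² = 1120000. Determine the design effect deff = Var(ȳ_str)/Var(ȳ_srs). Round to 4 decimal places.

0.7812

Var(ȳ_str) = Σ Wₕ²(1−fₕ)sₕ²/nₕ with Wₕ = Nₕ/32079:
  County 2: (5389/32079)²·(1−603/5389)·244000/603 = 10.141723
  County 1: (2703/32079)²·(1−332/2703)·3302000/332 = 61.940534
  County 5: (16246/32079)²·(1−745/16246)·416000/745 = 136.64747
  County 3: (7741/32079)²·(1−1916/7741)·319000/1916 = 7.2953567
  → Var(ȳ_str) = 216.02508.
Var(ȳ_srs) = (1 − 3596/32079)·1120000/3596 = 276.54337.
deff = 216.02508 / 276.54337 = 0.7812.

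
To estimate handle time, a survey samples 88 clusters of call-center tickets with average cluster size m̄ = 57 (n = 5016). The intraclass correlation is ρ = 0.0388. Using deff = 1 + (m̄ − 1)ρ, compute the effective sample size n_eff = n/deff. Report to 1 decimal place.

deff = 1 + (57 − 1)·0.0388 = 1 + 2.1728 = 3.1728.
n_eff = 5016 / 3.1728 = 1580.9.

1580.9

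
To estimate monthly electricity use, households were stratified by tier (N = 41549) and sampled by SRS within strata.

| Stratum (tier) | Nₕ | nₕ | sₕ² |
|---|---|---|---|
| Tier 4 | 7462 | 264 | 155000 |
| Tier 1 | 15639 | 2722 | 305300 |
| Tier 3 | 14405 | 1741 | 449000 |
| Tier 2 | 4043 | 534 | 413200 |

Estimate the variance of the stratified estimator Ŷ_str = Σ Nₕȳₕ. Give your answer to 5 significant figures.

Var(Ŷ_str) = Σₕ Nₕ²(1 − fₕ)sₕ²/nₕ.
Tier 4: 7462²·(1 − 264/7462)·155000/264 = 3.1535147 × 10^10.
Tier 1: 15639²·(1 − 2722/15639)·305300/2722 = 2.2657361 × 10^10.
Tier 3: 14405²·(1 − 1741/14405)·449000/1741 = 4.7046978 × 10^10.
Tier 2: 4043²·(1 − 534/4043)·413200/534 = 1.0977569 × 10^10.
Sum = 1.1221706 × 10^11.

1.1222 × 10^11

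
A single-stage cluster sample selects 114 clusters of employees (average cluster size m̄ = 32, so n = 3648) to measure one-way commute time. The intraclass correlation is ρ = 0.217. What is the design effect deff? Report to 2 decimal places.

deff = 1 + (32 − 1)·0.217 = 1 + 6.727 = 7.727.

7.73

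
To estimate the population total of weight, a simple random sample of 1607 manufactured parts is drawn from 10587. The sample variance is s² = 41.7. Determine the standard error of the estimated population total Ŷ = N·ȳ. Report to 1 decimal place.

Var(Ŷ) = N²·Var(ȳ) = N²·(1 − n/N)·s²/n.
f = 1607/10587 = 0.15178993; Var(ȳ) = 0.84821007·41.7/1607 = 0.02201018.
Var(Ŷ) = 10587² · 0.02201018 = 2.4670015 × 10^6.
SE(Ŷ) = √(2.4670015 × 10^6) = 1570.7.

1570.7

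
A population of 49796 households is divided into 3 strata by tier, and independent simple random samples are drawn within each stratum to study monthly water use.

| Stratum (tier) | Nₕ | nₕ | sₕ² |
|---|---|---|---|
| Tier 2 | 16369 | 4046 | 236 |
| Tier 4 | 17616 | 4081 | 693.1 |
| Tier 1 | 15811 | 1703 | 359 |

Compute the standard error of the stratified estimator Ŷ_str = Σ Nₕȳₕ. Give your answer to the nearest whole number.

Var(Ŷ_str) = Σₕ Nₕ²(1 − fₕ)sₕ²/nₕ.
Tier 2: 16369²·(1 − 4046/16369)·236/4046 = 1.1765888 × 10^7.
Tier 4: 17616²·(1 − 4081/17616)·693.1/4081 = 4.049439 × 10^7.
Tier 1: 15811²·(1 − 1703/15811)·359/1703 = 4.7022378 × 10^7.
Sum = 9.9282656 × 10^7.
SE = √(9.9282656 × 10^7) = 9964.

9964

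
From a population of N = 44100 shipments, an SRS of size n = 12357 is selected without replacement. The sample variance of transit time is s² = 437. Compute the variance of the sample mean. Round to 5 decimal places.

0.02546

Under SRS without replacement, Var(ȳ) = (1 − f)·s²/n with f = n/N = 12357/44100 = 0.28020408.
Var(ȳ) = (1 − 0.28020408)·437/12357 = 0.71979592·0.035364571 = 0.025455274.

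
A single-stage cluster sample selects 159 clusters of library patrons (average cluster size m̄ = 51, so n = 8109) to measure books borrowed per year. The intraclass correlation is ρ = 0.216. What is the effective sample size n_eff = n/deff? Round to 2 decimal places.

deff = 1 + (51 − 1)·0.216 = 1 + 10.8 = 11.8.
n_eff = 8109 / 11.8 = 687.20.

687.20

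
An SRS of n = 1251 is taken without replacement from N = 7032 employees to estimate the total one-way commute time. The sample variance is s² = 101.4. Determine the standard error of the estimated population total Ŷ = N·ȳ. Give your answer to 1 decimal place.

1815.2

Var(Ŷ) = N²·Var(ȳ) = N²·(1 − n/N)·s²/n.
f = 1251/7032 = 0.17790102; Var(ȳ) = 0.82209898·101.4/1251 = 0.066635361.
Var(Ŷ) = 7032² · 0.066635361 = 3.2950536 × 10^6.
SE(Ŷ) = √(3.2950536 × 10^6) = 1815.2.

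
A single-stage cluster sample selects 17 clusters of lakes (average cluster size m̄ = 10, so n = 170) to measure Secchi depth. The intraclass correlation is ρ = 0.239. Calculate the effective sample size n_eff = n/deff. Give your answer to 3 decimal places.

deff = 1 + (10 − 1)·0.239 = 1 + 2.151 = 3.151.
n_eff = 170 / 3.151 = 53.951.

53.951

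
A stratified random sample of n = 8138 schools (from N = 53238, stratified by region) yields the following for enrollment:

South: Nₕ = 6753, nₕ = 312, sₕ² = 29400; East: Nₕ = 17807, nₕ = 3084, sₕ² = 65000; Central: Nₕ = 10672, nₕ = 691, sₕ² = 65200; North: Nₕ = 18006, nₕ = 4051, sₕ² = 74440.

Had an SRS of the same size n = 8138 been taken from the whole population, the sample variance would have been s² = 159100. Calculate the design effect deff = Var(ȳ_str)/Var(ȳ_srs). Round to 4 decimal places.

Var(ȳ_str) = Σ Wₕ²(1−fₕ)sₕ²/nₕ with Wₕ = Nₕ/53238:
  South: (6753/53238)²·(1−312/6753)·29400/312 = 1.4461033
  East: (17807/53238)²·(1−3084/17807)·65000/3084 = 1.9495869
  Central: (10672/53238)²·(1−691/10672)·65200/691 = 3.546059
  North: (18006/53238)²·(1−4051/18006)·74440/4051 = 1.6291
  → Var(ȳ_str) = 8.5708492.
Var(ȳ_srs) = (1 − 8138/53238)·159100/8138 = 16.561791.
deff = 8.5708492 / 16.561791 = 0.5175.

0.5175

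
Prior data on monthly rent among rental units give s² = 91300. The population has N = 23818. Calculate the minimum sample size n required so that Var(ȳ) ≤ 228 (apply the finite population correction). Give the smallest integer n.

Without fpc, n₀ = s²/D = 91300/228 = 400.4386.
With fpc, (1 − n/N)·s²/n ≤ D requires n ≥ n₀/(1 + n₀/N) = 400.4386/(1 + 400.4386/23818) = 393.8176.
Rounding up, n = 394.

394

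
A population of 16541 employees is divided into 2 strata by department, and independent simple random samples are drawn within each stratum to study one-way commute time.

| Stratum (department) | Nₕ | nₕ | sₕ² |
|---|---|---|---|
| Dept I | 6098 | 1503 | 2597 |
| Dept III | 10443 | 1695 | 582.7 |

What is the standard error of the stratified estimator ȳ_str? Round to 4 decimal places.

Var(ȳ_str) = Σₕ Wₕ²(1 − fₕ)sₕ²/nₕ with Wₕ = Nₕ/N, N = 16541.
Dept I: Wₕ = 0.36865969; term = 0.36865969²·(1 − 0.24647425)·2597/1503 = 0.17695481.
Dept III: Wₕ = 0.63134031; term = 0.63134031²·(1 − 0.16230968)·582.7/1695 = 0.11478519.
Sum = 0.29174.
SE = √(0.29174) = 0.5401.

0.5401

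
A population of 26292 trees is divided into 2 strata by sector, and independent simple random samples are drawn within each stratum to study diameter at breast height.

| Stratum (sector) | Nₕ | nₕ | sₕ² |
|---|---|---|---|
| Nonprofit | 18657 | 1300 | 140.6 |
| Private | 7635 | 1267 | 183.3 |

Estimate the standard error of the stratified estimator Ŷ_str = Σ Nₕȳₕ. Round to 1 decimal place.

6485.2

Var(Ŷ_str) = Σₕ Nₕ²(1 − fₕ)sₕ²/nₕ.
Nonprofit: 18657²·(1 − 1300/18657)·140.6/1300 = 3.5023411 × 10^7.
Private: 7635²·(1 − 1267/7635)·183.3/1267 = 7.0339284 × 10^6.
Sum = 4.2057339 × 10^7.
SE = √(4.2057339 × 10^7) = 6485.2.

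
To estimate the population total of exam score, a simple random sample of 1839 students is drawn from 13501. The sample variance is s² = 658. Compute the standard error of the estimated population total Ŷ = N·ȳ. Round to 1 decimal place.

7505.7

Var(Ŷ) = N²·Var(ȳ) = N²·(1 − n/N)·s²/n.
f = 1839/13501 = 0.13621213; Var(ȳ) = 0.86378787·658/1839 = 0.30906602.
Var(Ŷ) = 13501² · 0.30906602 = 5.6335627 × 10^7.
SE(Ŷ) = √(5.6335627 × 10^7) = 7505.7.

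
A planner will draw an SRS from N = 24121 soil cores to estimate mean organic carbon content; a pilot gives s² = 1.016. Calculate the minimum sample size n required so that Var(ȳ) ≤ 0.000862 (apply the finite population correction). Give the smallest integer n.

1124

Without fpc, n₀ = s²/D = 1.016/0.000862 = 1178.6543.
With fpc, (1 − n/N)·s²/n ≤ D requires n ≥ n₀/(1 + n₀/N) = 1178.6543/(1 + 1178.6543/24121) = 1123.7434.
Rounding up, n = 1124.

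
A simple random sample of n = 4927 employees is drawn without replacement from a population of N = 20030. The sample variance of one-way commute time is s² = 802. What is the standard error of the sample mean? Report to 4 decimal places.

0.3503

Under SRS without replacement, Var(ȳ) = (1 − f)·s²/n with f = n/N = 4927/20030 = 0.24598103.
Var(ȳ) = (1 − 0.24598103)·802/4927 = 0.75401897·0.16277654 = 0.1227366.
SE(ȳ) = √(0.1227366) = 0.3503.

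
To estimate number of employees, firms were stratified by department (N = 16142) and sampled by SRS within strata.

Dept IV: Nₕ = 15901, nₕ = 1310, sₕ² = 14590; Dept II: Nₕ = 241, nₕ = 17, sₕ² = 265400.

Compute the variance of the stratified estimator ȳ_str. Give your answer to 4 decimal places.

13.1514

Var(ȳ_str) = Σₕ Wₕ²(1 − fₕ)sₕ²/nₕ with Wₕ = Nₕ/N, N = 16142.
Dept IV: Wₕ = 0.98507000; term = 0.98507000²·(1 − 0.08238476)·14590/1310 = 9.9169656.
Dept II: Wₕ = 0.01493000; term = 0.01493000²·(1 − 0.07053942)·265400/17 = 3.2344644.
Sum = 13.15143.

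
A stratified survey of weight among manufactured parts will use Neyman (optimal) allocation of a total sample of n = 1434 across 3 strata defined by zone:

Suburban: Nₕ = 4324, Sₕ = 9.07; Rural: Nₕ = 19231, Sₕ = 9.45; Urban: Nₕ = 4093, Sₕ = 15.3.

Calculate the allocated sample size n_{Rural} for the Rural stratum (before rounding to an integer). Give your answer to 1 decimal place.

Neyman allocation: nₕ = n·NₕSₕ / Σⱼ NⱼSⱼ.
Σ NⱼSⱼ = 4324·9.07 + 19231·9.45 + 4093·15.3 = 283574.53.
n_{Rural} = 1434·19231·9.45 / 283574.53 = 919.0.

919.0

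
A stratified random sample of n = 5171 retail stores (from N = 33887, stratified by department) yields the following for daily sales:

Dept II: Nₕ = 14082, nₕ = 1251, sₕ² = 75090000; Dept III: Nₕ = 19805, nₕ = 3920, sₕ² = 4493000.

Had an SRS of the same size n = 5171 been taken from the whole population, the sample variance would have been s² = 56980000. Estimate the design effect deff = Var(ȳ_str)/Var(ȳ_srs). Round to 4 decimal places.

Var(ȳ_str) = Σ Wₕ²(1−fₕ)sₕ²/nₕ with Wₕ = Nₕ/33887:
  Dept II: (14082/33887)²·(1−1251/14082)·75090000/1251 = 9444.5962
  Dept III: (19805/33887)²·(1−3920/19805)·4493000/3920 = 314.01195
  → Var(ȳ_str) = 9758.6082.
Var(ȳ_srs) = (1 − 5171/33887)·56980000/5171 = 9337.6745.
deff = 9758.6082 / 9337.6745 = 1.0451.

1.0451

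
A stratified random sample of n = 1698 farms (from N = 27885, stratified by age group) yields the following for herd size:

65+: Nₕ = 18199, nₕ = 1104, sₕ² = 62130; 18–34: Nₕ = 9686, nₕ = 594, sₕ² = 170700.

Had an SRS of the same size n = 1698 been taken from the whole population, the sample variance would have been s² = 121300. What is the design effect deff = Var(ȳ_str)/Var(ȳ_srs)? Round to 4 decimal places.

Var(ȳ_str) = Σ Wₕ²(1−fₕ)sₕ²/nₕ with Wₕ = Nₕ/27885:
  65+: (18199/27885)²·(1−1104/18199)·62130/1104 = 22.516849
  18–34: (9686/27885)²·(1−594/9686)·170700/594 = 32.546903
  → Var(ȳ_str) = 55.063752.
Var(ȳ_srs) = (1 − 1698/27885)·121300/1698 = 67.086976.
deff = 55.063752 / 67.086976 = 0.8208.

0.8208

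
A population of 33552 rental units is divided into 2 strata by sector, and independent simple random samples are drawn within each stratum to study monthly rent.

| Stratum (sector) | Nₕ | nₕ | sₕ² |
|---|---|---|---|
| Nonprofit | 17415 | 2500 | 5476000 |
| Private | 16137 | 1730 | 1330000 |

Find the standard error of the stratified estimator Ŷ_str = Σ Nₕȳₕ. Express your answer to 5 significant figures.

864680

Var(Ŷ_str) = Σₕ Nₕ²(1 − fₕ)sₕ²/nₕ.
Nonprofit: 17415²·(1 − 2500/17415)·5476000/2500 = 5.6894485 × 10^11.
Private: 16137²·(1 − 1730/16137)·1330000/1730 = 1.7873183 × 10^11.
Sum = 7.4767668 × 10^11.
SE = √(7.4767668 × 10^11) = 864680.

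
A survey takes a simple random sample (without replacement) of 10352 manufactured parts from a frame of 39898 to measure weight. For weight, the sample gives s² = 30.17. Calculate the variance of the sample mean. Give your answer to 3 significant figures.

0.00216

Under SRS without replacement, Var(ȳ) = (1 − f)·s²/n with f = n/N = 10352/39898 = 0.25946163.
Var(ȳ) = (1 − 0.25946163)·30.17/10352 = 0.74053837·0.0029144127 = 0.0021582344.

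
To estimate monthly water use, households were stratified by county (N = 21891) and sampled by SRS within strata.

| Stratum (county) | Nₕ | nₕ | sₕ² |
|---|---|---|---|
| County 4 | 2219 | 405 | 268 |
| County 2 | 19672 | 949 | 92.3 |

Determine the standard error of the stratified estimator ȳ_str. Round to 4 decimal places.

0.2834

Var(ȳ_str) = Σₕ Wₕ²(1 − fₕ)sₕ²/nₕ with Wₕ = Nₕ/N, N = 21891.
County 4: Wₕ = 0.10136586; term = 0.10136586²·(1 − 0.18251465)·268/405 = 0.005558315.
County 2: Wₕ = 0.89863414; term = 0.89863414²·(1 − 0.04824115)·92.3/949 = 0.074752933.
Sum = 0.080311248.
SE = √(0.080311248) = 0.2834.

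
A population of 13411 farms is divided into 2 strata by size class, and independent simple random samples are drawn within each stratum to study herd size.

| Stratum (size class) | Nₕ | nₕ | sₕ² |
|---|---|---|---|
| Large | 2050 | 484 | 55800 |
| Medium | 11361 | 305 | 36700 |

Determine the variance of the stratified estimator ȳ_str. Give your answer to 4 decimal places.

Var(ȳ_str) = Σₕ Wₕ²(1 − fₕ)sₕ²/nₕ with Wₕ = Nₕ/N, N = 13411.
Large: Wₕ = 0.15285959; term = 0.15285959²·(1 − 0.23609756)·55800/484 = 2.0578425.
Medium: Wₕ = 0.84714041; term = 0.84714041²·(1 − 0.02684623)·36700/305 = 84.034668.
Sum = 86.092511.

86.0925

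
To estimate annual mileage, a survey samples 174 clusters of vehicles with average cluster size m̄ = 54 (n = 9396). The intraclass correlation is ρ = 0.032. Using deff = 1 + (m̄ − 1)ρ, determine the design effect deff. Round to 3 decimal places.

2.696

deff = 1 + (54 − 1)·0.032 = 1 + 1.696 = 2.696.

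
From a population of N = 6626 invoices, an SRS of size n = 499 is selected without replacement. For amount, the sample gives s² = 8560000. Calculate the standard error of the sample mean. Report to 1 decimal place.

Under SRS without replacement, Var(ȳ) = (1 − f)·s²/n with f = n/N = 499/6626 = 0.07530939.
Var(ȳ) = (1 − 0.07530939)·8560000/499 = 0.92469061·17154.309 = 15862.428.
SE(ȳ) = √(15862.428) = 125.9.

125.9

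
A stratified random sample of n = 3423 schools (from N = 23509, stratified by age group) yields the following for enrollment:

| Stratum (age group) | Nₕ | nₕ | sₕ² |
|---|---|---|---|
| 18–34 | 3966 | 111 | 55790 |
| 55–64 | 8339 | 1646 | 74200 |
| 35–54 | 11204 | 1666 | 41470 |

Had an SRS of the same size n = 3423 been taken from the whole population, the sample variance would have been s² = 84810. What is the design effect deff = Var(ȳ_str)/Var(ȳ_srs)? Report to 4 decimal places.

Var(ȳ_str) = Σ Wₕ²(1−fₕ)sₕ²/nₕ with Wₕ = Nₕ/23509:
  18–34: (3966/23509)²·(1−111/3966)·55790/111 = 13.904077
  55–64: (8339/23509)²·(1−1646/8339)·74200/1646 = 4.5524015
  35–54: (11204/23509)²·(1−1666/11204)·41470/1666 = 4.8130585
  → Var(ȳ_str) = 23.269537.
Var(ȳ_srs) = (1 − 3423/23509)·84810/3423 = 21.168957.
deff = 23.269537 / 21.168957 = 1.0992.

1.0992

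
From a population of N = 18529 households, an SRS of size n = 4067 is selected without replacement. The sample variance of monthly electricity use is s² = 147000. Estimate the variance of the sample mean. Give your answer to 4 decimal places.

28.2111

Under SRS without replacement, Var(ȳ) = (1 − f)·s²/n with f = n/N = 4067/18529 = 0.21949377.
Var(ȳ) = (1 − 0.21949377)·147000/4067 = 0.78050623·36.144578 = 28.211069.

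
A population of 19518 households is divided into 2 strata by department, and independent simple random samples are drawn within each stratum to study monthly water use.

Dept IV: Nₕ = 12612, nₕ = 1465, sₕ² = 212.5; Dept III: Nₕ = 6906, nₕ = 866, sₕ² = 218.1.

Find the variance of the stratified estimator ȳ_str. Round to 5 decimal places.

Var(ȳ_str) = Σₕ Wₕ²(1 − fₕ)sₕ²/nₕ with Wₕ = Nₕ/N, N = 19518.
Dept IV: Wₕ = 0.64617276; term = 0.64617276²·(1 − 0.11615921)·212.5/1465 = 0.053529433.
Dept III: Wₕ = 0.35382724; term = 0.35382724²·(1 − 0.12539820)·218.1/866 = 0.027575961.
Sum = 0.081105394.

0.08111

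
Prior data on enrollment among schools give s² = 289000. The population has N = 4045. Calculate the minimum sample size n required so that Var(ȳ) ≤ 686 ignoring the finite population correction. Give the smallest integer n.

422

Without fpc, n₀ = s²/D = 289000/686 = 421.2828.
Rounding up, n = 422.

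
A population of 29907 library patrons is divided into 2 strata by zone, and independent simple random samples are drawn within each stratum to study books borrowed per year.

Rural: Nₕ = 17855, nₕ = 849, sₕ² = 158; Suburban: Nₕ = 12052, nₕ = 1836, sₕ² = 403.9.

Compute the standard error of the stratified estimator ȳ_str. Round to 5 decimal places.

Var(ȳ_str) = Σₕ Wₕ²(1 − fₕ)sₕ²/nₕ with Wₕ = Nₕ/N, N = 29907.
Rural: Wₕ = 0.59701742; term = 0.59701742²·(1 − 0.04754971)·158/849 = 0.063177978.
Suburban: Wₕ = 0.40298258; term = 0.40298258²·(1 − 0.15233986)·403.9/1836 = 0.030282762.
Sum = 0.09346074.
SE = √(0.09346074) = 0.30571.

0.30571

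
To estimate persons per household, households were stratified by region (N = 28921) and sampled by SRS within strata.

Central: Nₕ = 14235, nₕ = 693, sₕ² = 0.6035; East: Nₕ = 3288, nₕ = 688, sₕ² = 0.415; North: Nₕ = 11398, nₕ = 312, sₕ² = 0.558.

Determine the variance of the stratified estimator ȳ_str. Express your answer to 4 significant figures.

Var(ȳ_str) = Σₕ Wₕ²(1 − fₕ)sₕ²/nₕ with Wₕ = Nₕ/N, N = 28921.
Central: Wₕ = 0.49220290; term = 0.49220290²·(1 − 0.04868282)·0.6035/693 = 2.0070478 × 10^-4.
East: Wₕ = 0.11368901; term = 0.11368901²·(1 − 0.20924574)·0.415/688 = 6.1650727 × 10^-6.
North: Wₕ = 0.39410809; term = 0.39410809²·(1 − 0.02737322)·0.558/312 = 2.7018207 × 10^-4.
Sum = 4.7705192 × 10^-4.

4.771 × 10^-4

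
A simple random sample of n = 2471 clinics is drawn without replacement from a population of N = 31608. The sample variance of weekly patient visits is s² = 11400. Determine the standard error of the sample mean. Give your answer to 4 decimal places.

Under SRS without replacement, Var(ȳ) = (1 − f)·s²/n with f = n/N = 2471/31608 = 0.07817641.
Var(ȳ) = (1 − 0.07817641)·11400/2471 = 0.92182359·4.6135168 = 4.2528486.
SE(ȳ) = √(4.2528486) = 2.0622.

2.0622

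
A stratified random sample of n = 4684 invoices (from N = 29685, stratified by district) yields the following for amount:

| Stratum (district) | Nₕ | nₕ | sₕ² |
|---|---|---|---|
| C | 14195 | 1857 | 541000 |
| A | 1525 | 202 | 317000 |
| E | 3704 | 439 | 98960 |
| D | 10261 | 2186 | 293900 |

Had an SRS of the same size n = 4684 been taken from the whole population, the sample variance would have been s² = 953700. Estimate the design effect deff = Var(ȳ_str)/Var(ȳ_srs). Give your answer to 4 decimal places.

Var(ȳ_str) = Σ Wₕ²(1−fₕ)sₕ²/nₕ with Wₕ = Nₕ/29685:
  C: (14195/29685)²·(1−1857/14195)·541000/1857 = 57.901714
  A: (1525/29685)²·(1−202/1525)·317000/202 = 3.5930518
  E: (3704/29685)²·(1−439/3704)·98960/439 = 3.0936788
  D: (10261/29685)²·(1−2186/10261)·293900/2186 = 12.64176
  → Var(ȳ_str) = 77.230205.
Var(ȳ_srs) = (1 − 4684/29685)·953700/4684 = 171.48069.
deff = 77.230205 / 171.48069 = 0.4504.

0.4504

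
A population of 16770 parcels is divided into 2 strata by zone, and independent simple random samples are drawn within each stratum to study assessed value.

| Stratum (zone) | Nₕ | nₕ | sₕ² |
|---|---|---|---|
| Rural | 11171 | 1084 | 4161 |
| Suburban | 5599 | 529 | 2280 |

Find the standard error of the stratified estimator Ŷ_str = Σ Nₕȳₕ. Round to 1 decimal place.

23556.0

Var(Ŷ_str) = Σₕ Nₕ²(1 − fₕ)sₕ²/nₕ.
Rural: 11171²·(1 − 1084/11171)·4161/1084 = 4.3253625 × 10^8.
Suburban: 5599²·(1 − 529/5599)·2280/529 = 1.223482 × 10^8.
Sum = 5.5488445 × 10^8.
SE = √(5.5488445 × 10^8) = 23556.0.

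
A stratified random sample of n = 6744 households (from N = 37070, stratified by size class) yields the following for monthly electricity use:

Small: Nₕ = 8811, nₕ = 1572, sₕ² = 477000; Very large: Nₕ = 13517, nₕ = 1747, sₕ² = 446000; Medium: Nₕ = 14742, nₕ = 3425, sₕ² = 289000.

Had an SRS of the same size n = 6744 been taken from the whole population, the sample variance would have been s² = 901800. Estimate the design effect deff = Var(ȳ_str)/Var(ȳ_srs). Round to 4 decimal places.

Var(ȳ_str) = Σ Wₕ²(1−fₕ)sₕ²/nₕ with Wₕ = Nₕ/37070:
  Small: (8811/37070)²·(1−1572/8811)·477000/1572 = 14.083949
  Very large: (13517/37070)²·(1−1747/13517)·446000/1747 = 29.556538
  Medium: (14742/37070)²·(1−3425/14742)·289000/3425 = 10.244242
  → Var(ȳ_str) = 53.884729.
Var(ȳ_srs) = (1 − 6744/37070)·901800/6744 = 109.39191.
deff = 53.884729 / 109.39191 = 0.4926.

0.4926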